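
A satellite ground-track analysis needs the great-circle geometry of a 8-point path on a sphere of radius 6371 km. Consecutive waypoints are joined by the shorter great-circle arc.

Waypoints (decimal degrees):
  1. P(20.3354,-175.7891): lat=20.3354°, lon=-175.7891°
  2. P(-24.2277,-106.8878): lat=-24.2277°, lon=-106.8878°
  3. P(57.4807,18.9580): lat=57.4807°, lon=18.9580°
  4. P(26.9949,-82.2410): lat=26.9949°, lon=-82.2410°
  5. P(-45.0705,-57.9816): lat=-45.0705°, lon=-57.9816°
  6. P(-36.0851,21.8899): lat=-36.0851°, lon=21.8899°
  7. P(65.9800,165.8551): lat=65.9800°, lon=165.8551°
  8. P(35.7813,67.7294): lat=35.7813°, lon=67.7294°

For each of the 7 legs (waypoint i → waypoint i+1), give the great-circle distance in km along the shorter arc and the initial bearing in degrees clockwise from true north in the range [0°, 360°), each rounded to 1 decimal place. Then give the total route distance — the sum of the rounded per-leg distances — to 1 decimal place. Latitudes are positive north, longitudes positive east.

Leg 1: φ1=0.3549197, φ2=-0.4228531, Δφ=-0.7777728, Δλ=1.2025545 rad; a=sin²(Δφ/2)+cosφ1·cosφ2·sin²(Δλ/2)=0.4173988054; c=2·atan2(√a, √(1-a))=1.404833110; dist=6371·c=8950.192 ≈ 8950.2 km; running total=8950.2 km
Leg 1 bearing: y=sinΔλ·cosφ2=0.85078814, x=cosφ1·sinφ2-sinφ1·cosφ2·cosΔλ=-0.49886642; θ=atan2(y, x)=120.3856° ≈ 120.4°
Leg 2: φ1=-0.4228531, φ2=1.0032275, Δφ=1.4260806, Δλ=2.1964236 rad; a=sin²(Δφ/2)+cosφ1·cosφ2·sin²(Δλ/2)=0.8165536056; c=2·atan2(√a, √(1-a))=2.256357133; dist=6371·c=14375.251 ≈ 14375.3 km; running total=23325.5 km
Leg 2 bearing: y=sinΔλ·cosφ2=0.43576316, x=cosφ1·sinφ2-sinφ1·cosφ2·cosΔλ=0.63975443; θ=atan2(y, x)=34.2604° ≈ 34.3°
Leg 3: φ1=1.0032275, φ2=0.4711499, Δφ=-0.5320776, Δλ=-1.7662557 rad; a=sin²(Δφ/2)+cosφ1·cosφ2·sin²(Δλ/2)=0.3551449001; c=2·atan2(√a, √(1-a))=1.276872288; dist=6371·c=8134.953 ≈ 8135.0 km; running total=31460.5 km
Leg 3 bearing: y=sinΔλ·cosφ2=-0.87408010, x=cosφ1·sinφ2-sinφ1·cosφ2·cosΔλ=0.38993843; θ=atan2(y, x)=-65.9577° <0 so +360° → 294.0423° ≈ 294.0°
Leg 4: φ1=0.4711499, φ2=-0.7866286, Δφ=-1.2577785, Δλ=0.4234064 rad; a=sin²(Δφ/2)+cosφ1·cosφ2·sin²(Δλ/2)=0.3738192118; c=2·atan2(√a, √(1-a))=1.315676275; dist=6371·c=8382.174 ≈ 8382.2 km; running total=39842.7 km
Leg 4 bearing: y=sinΔλ·cosφ2=0.29017015, x=cosφ1·sinφ2-sinφ1·cosφ2·cosΔλ=-0.92310071; θ=atan2(y, x)=162.5498° ≈ 162.5°
Leg 5: φ1=-0.7866286, φ2=-0.6298038, Δφ=0.1568248, Δλ=1.3940207 rad; a=sin²(Δφ/2)+cosφ1·cosφ2·sin²(Δλ/2)=0.2413217211; c=2·atan2(√a, √(1-a))=1.027037234; dist=6371·c=6543.254 ≈ 6543.3 km; running total=46386.0 km
Leg 5 bearing: y=sinΔλ·cosφ2=0.79554884, x=cosφ1·sinφ2-sinφ1·cosφ2·cosΔλ=-0.31534780; θ=atan2(y, x)=111.6229° ≈ 111.6°
Leg 6: φ1=-0.6298038, φ2=1.1515682, Δφ=1.7813720, Δλ=2.5126667 rad; a=sin²(Δφ/2)+cosφ1·cosφ2·sin²(Δλ/2)=0.9019990158; c=2·atan2(√a, √(1-a))=2.504784848; dist=6371·c=15957.984 ≈ 15958.0 km; running total=62344.0 km
Leg 6 bearing: y=sinΔλ·cosφ2=0.23946120, x=cosφ1·sinφ2-sinφ1·cosφ2·cosΔλ=0.54428439; θ=atan2(y, x)=23.7474° ≈ 23.7°
Leg 7: φ1=1.1515682, φ2=0.6245015, Δφ=-0.5270667, Δλ=-1.7126165 rad; a=sin²(Δφ/2)+cosφ1·cosφ2·sin²(Δλ/2)=0.2563076604; c=2·atan2(√a, √(1-a))=1.061704229; dist=6371·c=6764.118 ≈ 6764.1 km; running total=69108.1 km
Leg 7 bearing: y=sinΔλ·cosφ2=-0.80310998, x=cosφ1·sinφ2-sinφ1·cosφ2·cosΔλ=0.34273974; θ=atan2(y, x)=-66.8889° <0 so +360° → 293.1111° ≈ 293.1°

Leg 1: dist=8950.2 km, bearing=120.4°
Leg 2: dist=14375.3 km, bearing=34.3°
Leg 3: dist=8135.0 km, bearing=294.0°
Leg 4: dist=8382.2 km, bearing=162.5°
Leg 5: dist=6543.3 km, bearing=111.6°
Leg 6: dist=15958.0 km, bearing=23.7°
Leg 7: dist=6764.1 km, bearing=293.1°
Total: 69108.1 km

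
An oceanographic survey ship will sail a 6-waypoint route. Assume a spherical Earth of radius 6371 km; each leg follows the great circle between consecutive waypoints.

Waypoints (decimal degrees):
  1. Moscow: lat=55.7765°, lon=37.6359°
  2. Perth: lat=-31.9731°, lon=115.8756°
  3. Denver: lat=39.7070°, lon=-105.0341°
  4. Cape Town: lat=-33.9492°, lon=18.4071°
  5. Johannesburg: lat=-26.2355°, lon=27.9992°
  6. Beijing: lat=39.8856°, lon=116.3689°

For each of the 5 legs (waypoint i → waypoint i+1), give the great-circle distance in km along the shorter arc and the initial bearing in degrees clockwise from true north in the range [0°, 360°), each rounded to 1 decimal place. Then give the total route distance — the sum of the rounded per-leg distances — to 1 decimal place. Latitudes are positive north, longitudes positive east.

Leg 1: φ1=0.9734836, φ2=-0.5580359, Δφ=-1.5315194, Δλ=1.3655404 rad; a=sin²(Δφ/2)+cosφ1·cosφ2·sin²(Δλ/2)=0.6702963798; c=2·atan2(√a, √(1-a))=1.918343606; dist=6371·c=12221.767 ≈ 12221.8 km; running total=12221.8 km
Leg 1 bearing: y=sinΔλ·cosφ2=0.83049007, x=cosφ1·sinφ2-sinφ1·cosφ2·cosΔλ=-0.44077524; θ=atan2(y, x)=117.9567° ≈ 118.0°
Leg 2: φ1=-0.5580359, φ2=0.6930179, Δφ=1.2510538, Δλ=-3.8556016 rad; a=sin²(Δφ/2)+cosφ1·cosφ2·sin²(Δλ/2)=0.9157491059; c=2·atan2(√a, √(1-a))=2.552595511; dist=6371·c=16262.586 ≈ 16262.6 km; running total=28484.4 km
Leg 2 bearing: y=sinΔλ·cosφ2=0.50380463, x=cosφ1·sinφ2-sinφ1·cosφ2·cosΔλ=0.23407610; θ=atan2(y, x)=65.0796° ≈ 65.1°
Leg 3: φ1=0.6930179, φ2=-0.5925253, Δφ=-1.2855432, Δλ=2.1544554 rad; a=sin²(Δφ/2)+cosφ1·cosφ2·sin²(Δλ/2)=0.8542323806; c=2·atan2(√a, √(1-a))=2.358116813; dist=6371·c=15023.562 ≈ 15023.6 km; running total=43508.0 km
Leg 3 bearing: y=sinΔλ·cosφ2=0.69220535, x=cosφ1·sinφ2-sinφ1·cosφ2·cosΔλ=-0.13758429; θ=atan2(y, x)=101.2417° ≈ 101.2°
Leg 4: φ1=-0.5925253, φ2=-0.4578959, Δφ=0.1346295, Δλ=0.1674137 rad; a=sin²(Δφ/2)+cosφ1·cosφ2·sin²(Δλ/2)=0.0097259049; c=2·atan2(√a, √(1-a))=0.197561136; dist=6371·c=1258.662 ≈ 1258.7 km; running total=44766.7 km
Leg 4 bearing: y=sinΔλ·cosφ2=0.14946706, x=cosφ1·sinφ2-sinφ1·cosφ2·cosΔλ=0.12721967; θ=atan2(y, x)=49.5971° ≈ 49.6°
Leg 5: φ1=-0.4578959, φ2=0.6961350, Δφ=1.1540309, Δλ=1.5423422 rad; a=sin²(Δφ/2)+cosφ1·cosφ2·sin²(Δλ/2)=0.6319466637; c=2·atan2(√a, √(1-a))=1.837852725; dist=6371·c=11708.960 ≈ 11709.0 km; running total=56475.7 km
Leg 5 bearing: y=sinΔλ·cosφ2=0.76701573, x=cosφ1·sinφ2-sinφ1·cosφ2·cosΔλ=0.58484799; θ=atan2(y, x)=52.6746° ≈ 52.7°

Leg 1: dist=12221.8 km, bearing=118.0°
Leg 2: dist=16262.6 km, bearing=65.1°
Leg 3: dist=15023.6 km, bearing=101.2°
Leg 4: dist=1258.7 km, bearing=49.6°
Leg 5: dist=11709.0 km, bearing=52.7°
Total: 56475.7 km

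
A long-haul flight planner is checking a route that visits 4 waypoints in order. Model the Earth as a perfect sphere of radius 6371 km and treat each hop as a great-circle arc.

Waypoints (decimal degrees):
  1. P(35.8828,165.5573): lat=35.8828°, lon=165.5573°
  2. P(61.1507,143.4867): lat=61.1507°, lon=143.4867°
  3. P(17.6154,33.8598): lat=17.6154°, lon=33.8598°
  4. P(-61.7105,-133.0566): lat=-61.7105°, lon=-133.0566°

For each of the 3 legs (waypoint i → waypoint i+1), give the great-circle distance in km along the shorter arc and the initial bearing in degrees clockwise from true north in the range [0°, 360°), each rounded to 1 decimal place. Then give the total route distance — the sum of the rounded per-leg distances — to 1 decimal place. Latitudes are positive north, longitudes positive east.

Leg 1: φ1=0.6262730, φ2=1.0672811, Δφ=0.4410081, Δλ=-0.3852046 rad; a=sin²(Δφ/2)+cosφ1·cosφ2·sin²(Δλ/2)=0.0621626759; c=2·atan2(√a, √(1-a))=0.503965203; dist=6371·c=3210.762 ≈ 3210.8 km; running total=3210.8 km
Leg 1 bearing: y=sinΔλ·cosφ2=-0.18130161, x=cosφ1·sinφ2-sinφ1·cosφ2·cosΔλ=0.44757529; θ=atan2(y, x)=-22.0516° <0 so +360° → 337.9484° ≈ 337.9°
Leg 2: φ1=1.0672811, φ2=0.3074467, Δφ=-0.7598343, Δλ=-1.9133504 rad; a=sin²(Δφ/2)+cosφ1·cosφ2·sin²(Δλ/2)=0.4447019777; c=2·atan2(√a, √(1-a))=1.459973573; dist=6371·c=9301.492 ≈ 9301.5 km; running total=12512.3 km
Leg 2 bearing: y=sinΔλ·cosφ2=-0.89773357, x=cosφ1·sinφ2-sinφ1·cosφ2·cosΔλ=0.42643047; θ=atan2(y, x)=-64.5919° <0 so +360° → 295.4081° ≈ 295.4°
Leg 3: φ1=0.3074467, φ2=-1.0770514, Δφ=-1.3844981, Δλ=-2.9132408 rad; a=sin²(Δφ/2)+cosφ1·cosφ2·sin²(Δλ/2)=0.8532299671; c=2·atan2(√a, √(1-a))=2.355280128; dist=6371·c=15005.490 ≈ 15005.5 km; running total=27517.8 km
Leg 3 bearing: y=sinΔλ·cosφ2=-0.10728401, x=cosφ1·sinφ2-sinφ1·cosφ2·cosΔλ=-0.69957452; θ=atan2(y, x)=-171.2813° <0 so +360° → 188.7187° ≈ 188.7°

Leg 1: dist=3210.8 km, bearing=337.9°
Leg 2: dist=9301.5 km, bearing=295.4°
Leg 3: dist=15005.5 km, bearing=188.7°
Total: 27517.8 km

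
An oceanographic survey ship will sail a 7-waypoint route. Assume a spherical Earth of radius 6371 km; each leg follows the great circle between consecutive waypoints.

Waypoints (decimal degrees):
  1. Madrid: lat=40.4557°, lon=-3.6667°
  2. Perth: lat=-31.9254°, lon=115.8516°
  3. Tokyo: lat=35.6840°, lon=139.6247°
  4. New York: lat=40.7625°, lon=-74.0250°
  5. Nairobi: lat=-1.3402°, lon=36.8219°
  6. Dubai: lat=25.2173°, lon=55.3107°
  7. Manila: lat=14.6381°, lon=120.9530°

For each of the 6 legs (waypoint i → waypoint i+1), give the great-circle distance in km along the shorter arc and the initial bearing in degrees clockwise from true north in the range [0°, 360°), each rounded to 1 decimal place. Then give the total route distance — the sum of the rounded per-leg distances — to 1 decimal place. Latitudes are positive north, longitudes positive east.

Leg 1: φ1=0.7060852, φ2=-0.5572033, Δφ=-1.2632885, Δλ=2.0859879 rad; a=sin²(Δφ/2)+cosφ1·cosφ2·sin²(Δλ/2)=0.8306593285; c=2·atan2(√a, √(1-a))=2.293371691; dist=6371·c=14611.071 ≈ 14611.1 km; running total=14611.1 km
Leg 1 bearing: y=sinΔλ·cosφ2=0.73856985, x=cosφ1·sinφ2-sinφ1·cosφ2·cosΔλ=-0.13104276; θ=atan2(y, x)=100.0612° ≈ 100.1°
Leg 2: φ1=-0.5572033, φ2=0.6228033, Δφ=1.1800066, Δλ=0.4149189 rad; a=sin²(Δφ/2)+cosφ1·cosφ2·sin²(Δλ/2)=0.3387881017; c=2·atan2(√a, √(1-a))=1.242507411; dist=6371·c=7916.015 ≈ 7916.0 km; running total=22527.1 km
Leg 2 bearing: y=sinΔλ·cosφ2=0.32742928, x=cosφ1·sinφ2-sinφ1·cosφ2·cosΔλ=0.88816269; θ=atan2(y, x)=20.2369° ≈ 20.2°
Leg 3: φ1=0.6228033, φ2=0.7114398, Δφ=0.0886365, Δλ=-3.7288907 rad; a=sin²(Δφ/2)+cosφ1·cosφ2·sin²(Δλ/2)=0.5656342728; c=2·atan2(√a, √(1-a))=1.702444817; dist=6371·c=10846.276 ≈ 10846.3 km; running total=33373.4 km
Leg 3 bearing: y=sinΔλ·cosφ2=0.41969832, x=cosφ1·sinφ2-sinφ1·cosφ2·cosΔλ=0.89812131; θ=atan2(y, x)=25.0470° ≈ 25.0°
Leg 4: φ1=0.7114398, φ2=-0.0233909, Δφ=-0.7348307, Δλ=1.9346434 rad; a=sin²(Δφ/2)+cosφ1·cosφ2·sin²(Δλ/2)=0.6423714490; c=2·atan2(√a, √(1-a))=1.859534540; dist=6371·c=11847.095 ≈ 11847.1 km; running total=45220.5 km
Leg 4 bearing: y=sinΔλ·cosφ2=0.93427904, x=cosφ1·sinφ2-sinφ1·cosφ2·cosΔλ=0.21457902; θ=atan2(y, x)=77.0650° ≈ 77.1°
Leg 5: φ1=-0.0233909, φ2=0.4401249, Δφ=0.4635158, Δλ=0.3226904 rad; a=sin²(Δφ/2)+cosφ1·cosφ2·sin²(Δλ/2)=0.0760982572; c=2·atan2(√a, √(1-a))=0.558966790; dist=6371·c=3561.177 ≈ 3561.2 km; running total=48781.7 km
Leg 5 bearing: y=sinΔλ·cosφ2=0.28689732, x=cosφ1·sinφ2-sinφ1·cosφ2·cosΔλ=0.44600356; θ=atan2(y, x)=32.7517° ≈ 32.8°
Leg 6: φ1=0.4401249, φ2=0.2554830, Δφ=-0.1846419, Δλ=1.1456743 rad; a=sin²(Δφ/2)+cosφ1·cosφ2·sin²(Δλ/2)=0.2656578494; c=2·atan2(√a, √(1-a))=1.082995554; dist=6371·c=6899.765 ≈ 6899.8 km; running total=55681.5 km
Leg 6 bearing: y=sinΔλ·cosφ2=0.88141893, x=cosφ1·sinφ2-sinφ1·cosφ2·cosΔλ=0.05861477; θ=atan2(y, x)=86.1954° ≈ 86.2°

Leg 1: dist=14611.1 km, bearing=100.1°
Leg 2: dist=7916.0 km, bearing=20.2°
Leg 3: dist=10846.3 km, bearing=25.0°
Leg 4: dist=11847.1 km, bearing=77.1°
Leg 5: dist=3561.2 km, bearing=32.8°
Leg 6: dist=6899.8 km, bearing=86.2°
Total: 55681.5 km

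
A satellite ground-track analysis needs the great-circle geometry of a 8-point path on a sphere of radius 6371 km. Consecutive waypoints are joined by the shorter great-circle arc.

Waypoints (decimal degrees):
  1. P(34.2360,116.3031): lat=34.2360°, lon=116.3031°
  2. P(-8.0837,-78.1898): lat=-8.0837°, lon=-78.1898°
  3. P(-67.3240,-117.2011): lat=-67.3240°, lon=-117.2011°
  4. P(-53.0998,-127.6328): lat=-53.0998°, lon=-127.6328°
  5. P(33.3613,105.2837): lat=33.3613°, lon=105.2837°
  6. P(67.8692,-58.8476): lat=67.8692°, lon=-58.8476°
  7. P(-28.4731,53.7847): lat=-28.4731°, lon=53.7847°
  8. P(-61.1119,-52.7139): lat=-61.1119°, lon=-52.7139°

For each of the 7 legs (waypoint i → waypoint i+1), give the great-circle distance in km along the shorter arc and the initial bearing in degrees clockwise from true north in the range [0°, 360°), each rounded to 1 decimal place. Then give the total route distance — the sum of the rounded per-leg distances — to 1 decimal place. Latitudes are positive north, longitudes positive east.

Leg 1: φ1=0.5975309, φ2=-0.1410872, Δφ=-0.7386181, Δλ=-3.3945415 rad; a=sin²(Δφ/2)+cosφ1·cosφ2·sin²(Δλ/2)=0.9357897264; c=2·atan2(√a, √(1-a))=2.629211180; dist=6371·c=16750.704 ≈ 16750.7 km; running total=16750.7 km
Leg 1 bearing: y=sinΔλ·cosφ2=0.24777337, x=cosφ1·sinφ2-sinφ1·cosφ2·cosΔλ=0.42303382; θ=atan2(y, x)=30.3578° ≈ 30.4°
Leg 2: φ1=-0.1410872, φ2=-1.1750255, Δφ=-1.0339383, Δλ=-0.6808756 rad; a=sin²(Δφ/2)+cosφ1·cosφ2·sin²(Δλ/2)=0.2868348637; c=2·atan2(√a, √(1-a))=1.130364333; dist=6371·c=7201.551 ≈ 7201.6 km; running total=23952.3 km
Leg 2 bearing: y=sinΔλ·cosφ2=-0.24267441, x=cosφ1·sinφ2-sinφ1·cosφ2·cosΔλ=-0.87140784; θ=atan2(y, x)=-164.4383° <0 so +360° → 195.5617° ≈ 195.6°
Leg 3: φ1=-1.1750255, φ2=-0.9267663, Δφ=0.2482591, Δλ=-0.1820675 rad; a=sin²(Δφ/2)+cosφ1·cosφ2·sin²(Δλ/2)=0.0172421457; c=2·atan2(√a, √(1-a))=0.263379304; dist=6371·c=1677.990 ≈ 1678.0 km; running total=25630.3 km
Leg 3 bearing: y=sinΔλ·cosφ2=-0.10871457, x=cosφ1·sinφ2-sinφ1·cosφ2·cosΔλ=0.23655984; θ=atan2(y, x)=-24.6818° <0 so +360° → 335.3182° ≈ 335.3°
Leg 4: φ1=-0.9267663, φ2=0.5822645, Δφ=1.5090309, Δλ=4.0651598 rad; a=sin²(Δφ/2)+cosφ1·cosφ2·sin²(Δλ/2)=0.8710716891; c=2·atan2(√a, √(1-a))=2.407058970; dist=6371·c=15335.373 ≈ 15335.4 km; running total=40965.7 km
Leg 4 bearing: y=sinΔλ·cosφ2=-0.66630270, x=cosφ1·sinφ2-sinφ1·cosφ2·cosΔλ=-0.07255284; θ=atan2(y, x)=-96.2144° <0 so +360° → 263.7856° ≈ 263.8°
Leg 5: φ1=0.5822645, φ2=1.1845410, Δφ=0.6022765, Δλ=-2.8646316 rad; a=sin²(Δφ/2)+cosφ1·cosφ2·sin²(Δλ/2)=0.3966262991; c=2·atan2(√a, √(1-a))=1.362546966; dist=6371·c=8680.787 ≈ 8680.8 km; running total=49646.5 km
Leg 5 bearing: y=sinΔλ·cosφ2=-0.10300860, x=cosφ1·sinφ2-sinφ1·cosφ2·cosΔλ=0.97295670; θ=atan2(y, x)=-6.0435° <0 so +360° → 353.9565° ≈ 354.0°
Leg 6: φ1=1.1845410, φ2=-0.4969493, Δφ=-1.6814903, Δλ=1.9658045 rad; a=sin²(Δφ/2)+cosφ1·cosφ2·sin²(Δλ/2)=0.7845279151; c=2·atan2(√a, √(1-a))=2.176153518; dist=6371·c=13864.274 ≈ 13864.3 km; running total=63510.8 km
Leg 6 bearing: y=sinΔλ·cosφ2=0.81134910, x=cosφ1·sinφ2-sinφ1·cosφ2·cosΔλ=0.13374640; θ=atan2(y, x)=80.6393° ≈ 80.6°
Leg 7: φ1=-0.4969493, φ2=-1.0666039, Δφ=-0.5696545, Δλ=-1.8587512 rad; a=sin²(Δφ/2)+cosφ1·cosφ2·sin²(Δλ/2)=0.3515896671; c=2·atan2(√a, √(1-a))=1.269434782; dist=6371·c=8087.569 ≈ 8087.6 km; running total=71598.4 km
Leg 7 bearing: y=sinΔλ·cosφ2=-0.46320969, x=cosφ1·sinφ2-sinφ1·cosφ2·cosΔλ=-0.83506543; θ=atan2(y, x)=-150.9829° <0 so +360° → 209.0171° ≈ 209.0°

Leg 1: dist=16750.7 km, bearing=30.4°
Leg 2: dist=7201.6 km, bearing=195.6°
Leg 3: dist=1678.0 km, bearing=335.3°
Leg 4: dist=15335.4 km, bearing=263.8°
Leg 5: dist=8680.8 km, bearing=354.0°
Leg 6: dist=13864.3 km, bearing=80.6°
Leg 7: dist=8087.6 km, bearing=209.0°
Total: 71598.4 km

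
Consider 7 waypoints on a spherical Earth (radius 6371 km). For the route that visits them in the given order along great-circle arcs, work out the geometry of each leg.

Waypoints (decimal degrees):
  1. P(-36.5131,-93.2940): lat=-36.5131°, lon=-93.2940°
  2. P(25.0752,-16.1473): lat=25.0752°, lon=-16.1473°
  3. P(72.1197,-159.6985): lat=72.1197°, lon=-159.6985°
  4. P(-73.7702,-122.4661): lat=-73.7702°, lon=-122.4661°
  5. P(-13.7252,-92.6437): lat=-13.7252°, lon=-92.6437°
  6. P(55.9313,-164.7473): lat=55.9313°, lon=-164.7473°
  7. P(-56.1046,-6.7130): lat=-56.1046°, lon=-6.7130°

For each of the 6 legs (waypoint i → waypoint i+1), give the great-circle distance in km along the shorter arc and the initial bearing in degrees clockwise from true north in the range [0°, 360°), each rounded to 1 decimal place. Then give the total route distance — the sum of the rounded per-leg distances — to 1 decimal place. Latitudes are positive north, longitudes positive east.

Leg 1: dist=10583.2 km, bearing=62.5°
Leg 2: dist=8856.8 km, bearing=349.3°
Leg 3: dist=16425.7 km, bearing=161.5°
Leg 4: dist=6938.1 km, bearing=33.0°
Leg 5: dist=10194.3 km, bearing=327.8°
Leg 6: dist=18655.5 km, bearing=99.9°
Total: 71653.6 km

Leg 1: φ1=-0.6372738, φ2=0.4376448, Δφ=1.0749186, Δλ=1.3464639 rad; a=sin²(Δφ/2)+cosφ1·cosφ2·sin²(Δλ/2)=0.5451133908; c=2·atan2(√a, √(1-a))=1.661145980; dist=6371·c=10583.161 ≈ 10583.2 km; running total=10583.2 km
Leg 1 bearing: y=sinΔλ·cosφ2=0.88305674, x=cosφ1·sinφ2-sinφ1·cosφ2·cosΔλ=0.46051050; θ=atan2(y, x)=62.4581° ≈ 62.5°
Leg 2: φ1=0.4376448, φ2=1.2587262, Δφ=0.8210814, Δλ=-2.5054411 rad; a=sin²(Δφ/2)+cosφ1·cosφ2·sin²(Δλ/2)=0.4101784240; c=2·atan2(√a, √(1-a))=1.390172637; dist=6371·c=8856.790 ≈ 8856.8 km; running total=19440.0 km
Leg 2 bearing: y=sinΔλ·cosφ2=-0.18240747, x=cosφ1·sinφ2-sinφ1·cosφ2·cosΔλ=0.96667257; θ=atan2(y, x)=-10.6859° <0 so +360° → 349.3141° ≈ 349.3°
Leg 3: φ1=1.2587262, φ2=-1.2875329, Δφ=-2.5462591, Δλ=0.6498280 rad; a=sin²(Δφ/2)+cosφ1·cosφ2·sin²(Δλ/2)=0.9227254895; c=2·atan2(√a, √(1-a))=2.578205376; dist=6371·c=16425.746 ≈ 16425.7 km; running total=35865.7 km
Leg 3 bearing: y=sinΔλ·cosφ2=0.16910559, x=cosφ1·sinφ2-sinφ1·cosφ2·cosΔλ=-0.50657274; θ=atan2(y, x)=161.5398° ≈ 161.5°
Leg 4: φ1=-1.2875329, φ2=-0.2395499, Δφ=1.0479829, Δλ=0.5204991 rad; a=sin²(Δφ/2)+cosφ1·cosφ2·sin²(Δλ/2)=0.2683180264; c=2·atan2(√a, √(1-a))=1.089008819; dist=6371·c=6938.075 ≈ 6938.1 km; running total=42803.8 km
Leg 4 bearing: y=sinΔλ·cosφ2=0.48311233, x=cosφ1·sinφ2-sinφ1·cosφ2·cosΔλ=0.74289725; θ=atan2(y, x)=33.0363° ≈ 33.0°
Leg 5: φ1=-0.2395499, φ2=0.9761853, Δφ=1.2157353, Δλ=-1.2584452 rad; a=sin²(Δφ/2)+cosφ1·cosφ2·sin²(Δλ/2)=0.5146573827; c=2·atan2(√a, √(1-a))=1.600115292; dist=6371·c=10194.335 ≈ 10194.3 km; running total=52998.1 km
Leg 5 bearing: y=sinΔλ·cosφ2=-0.53308120, x=cosφ1·sinφ2-sinφ1·cosφ2·cosΔλ=0.84555607; θ=atan2(y, x)=-32.2294° <0 so +360° → 327.7706° ≈ 327.8°
Leg 6: φ1=0.9761853, φ2=-0.9792100, Δφ=-1.9553953, Δλ=2.7582189 rad; a=sin²(Δφ/2)+cosφ1·cosφ2·sin²(Δλ/2)=0.9886586896; c=2·atan2(√a, √(1-a))=2.928196808; dist=6371·c=18655.542 ≈ 18655.5 km; running total=71653.6 km
Leg 6 bearing: y=sinΔλ·cosφ2=0.20860045, x=cosφ1·sinφ2-sinφ1·cosφ2·cosΔλ=-0.03655943; θ=atan2(y, x)=99.9407° ≈ 99.9°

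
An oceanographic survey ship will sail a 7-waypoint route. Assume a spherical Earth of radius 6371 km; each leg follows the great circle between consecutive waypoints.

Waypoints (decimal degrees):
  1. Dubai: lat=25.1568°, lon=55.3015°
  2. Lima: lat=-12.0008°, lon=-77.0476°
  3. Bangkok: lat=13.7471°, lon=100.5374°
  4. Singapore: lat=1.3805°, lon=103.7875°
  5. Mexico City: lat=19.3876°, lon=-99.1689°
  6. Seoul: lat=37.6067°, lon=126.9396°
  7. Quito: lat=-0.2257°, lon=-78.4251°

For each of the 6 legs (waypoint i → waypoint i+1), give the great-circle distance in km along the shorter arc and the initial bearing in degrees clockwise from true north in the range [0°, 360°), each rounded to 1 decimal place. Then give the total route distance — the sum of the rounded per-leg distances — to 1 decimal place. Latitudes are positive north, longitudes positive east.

Leg 1: φ1=0.4390690, φ2=-0.2094535, Δφ=-0.6485225, Δλ=-2.3099276 rad; a=sin²(Δφ/2)+cosφ1·cosφ2·sin²(Δλ/2)=0.8424057381; c=2·atan2(√a, √(1-a))=2.325141289; dist=6371·c=14813.475 ≈ 14813.5 km; running total=14813.5 km
Leg 1 bearing: y=sinΔλ·cosφ2=-0.72290183, x=cosφ1·sinφ2-sinφ1·cosφ2·cosΔλ=0.09190313; θ=atan2(y, x)=-82.7548° <0 so +360° → 277.2452° ≈ 277.2°
Leg 2: φ1=-0.2094535, φ2=0.2399322, Δφ=0.4493856, Δλ=3.0994430 rad; a=sin²(Δφ/2)+cosφ1·cosφ2·sin²(Δλ/2)=0.9993458456; c=2·atan2(√a, √(1-a))=3.090434189; dist=6371·c=19689.156 ≈ 19689.2 km; running total=34502.7 km
Leg 2 bearing: y=sinΔλ·cosφ2=0.04093016, x=cosφ1·sinφ2-sinφ1·cosφ2·cosΔλ=0.03065335; θ=atan2(y, x)=53.1698° ≈ 53.2°
Leg 3: φ1=0.2399322, φ2=0.0240943, Δφ=-0.2158379, Δλ=0.0567249 rad; a=sin²(Δφ/2)+cosφ1·cosφ2·sin²(Δλ/2)=0.0123823049; c=2·atan2(√a, √(1-a))=0.223013473; dist=6371·c=1420.819 ≈ 1420.8 km; running total=35923.5 km
Leg 3 bearing: y=sinΔλ·cosφ2=0.05667807, x=cosφ1·sinφ2-sinφ1·cosφ2·cosΔλ=-0.21378384; θ=atan2(y, x)=165.1514° ≈ 165.2°
Leg 4: φ1=0.0240943, φ2=0.3383775, Δφ=0.3142832, Δλ=-3.5422574 rad; a=sin²(Δφ/2)+cosφ1·cosφ2·sin²(Δλ/2)=0.9301689044; c=2·atan2(√a, √(1-a))=2.606728358; dist=6371·c=16607.466 ≈ 16607.5 km; running total=52531.0 km
Leg 4 bearing: y=sinΔλ·cosφ2=0.36791368, x=cosφ1·sinφ2-sinφ1·cosφ2·cosΔλ=0.35278659; θ=atan2(y, x)=46.2024° ≈ 46.2°
Leg 5: φ1=0.3383775, φ2=0.6563607, Δφ=0.3179833, Δλ=3.9463378 rad; a=sin²(Δφ/2)+cosφ1·cosφ2·sin²(Δλ/2)=0.6577616221; c=2·atan2(√a, √(1-a))=1.891804342; dist=6371·c=12052.685 ≈ 12052.7 km; running total=64583.7 km
Leg 5 bearing: y=sinΔλ·cosφ2=-0.57091526, x=cosφ1·sinφ2-sinφ1·cosφ2·cosΔλ=0.75795834; θ=atan2(y, x)=-36.9881° <0 so +360° → 323.0119° ≈ 323.0°
Leg 6: φ1=0.6563607, φ2=-0.0039392, Δφ=-0.6602999, Δλ=-3.5842902 rad; a=sin²(Δφ/2)+cosφ1·cosφ2·sin²(Δλ/2)=0.8591231278; c=2·atan2(√a, √(1-a))=2.372074844; dist=6371·c=15112.489 ≈ 15112.5 km; running total=79696.2 km
Leg 6 bearing: y=sinΔλ·cosφ2=0.42837518, x=cosφ1·sinφ2-sinφ1·cosφ2·cosΔλ=0.54828553; θ=atan2(y, x)=38.0005° ≈ 38.0°

Leg 1: dist=14813.5 km, bearing=277.2°
Leg 2: dist=19689.2 km, bearing=53.2°
Leg 3: dist=1420.8 km, bearing=165.2°
Leg 4: dist=16607.5 km, bearing=46.2°
Leg 5: dist=12052.7 km, bearing=323.0°
Leg 6: dist=15112.5 km, bearing=38.0°
Total: 79696.2 km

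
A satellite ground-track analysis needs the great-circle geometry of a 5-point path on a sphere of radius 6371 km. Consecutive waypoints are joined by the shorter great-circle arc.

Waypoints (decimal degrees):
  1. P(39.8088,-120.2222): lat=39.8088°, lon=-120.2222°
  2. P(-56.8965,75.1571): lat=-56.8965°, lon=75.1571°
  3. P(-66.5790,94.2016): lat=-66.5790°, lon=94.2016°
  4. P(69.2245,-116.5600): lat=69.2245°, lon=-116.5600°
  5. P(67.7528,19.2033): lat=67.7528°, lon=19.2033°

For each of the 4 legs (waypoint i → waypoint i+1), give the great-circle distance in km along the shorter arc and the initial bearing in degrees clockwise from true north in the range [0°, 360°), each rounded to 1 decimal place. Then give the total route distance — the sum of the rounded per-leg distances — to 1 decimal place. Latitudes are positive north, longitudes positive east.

Leg 1: dist=17812.5 km, bearing=205.3°
Leg 2: dist=1459.6 km, bearing=145.2°
Leg 3: dist=18710.2 km, bearing=63.1°
Leg 4: dist=4416.8 km, bearing=24.4°
Total: 42399.1 km

Leg 1: φ1=0.6947946, φ2=-0.9930313, Δφ=-1.6878259, Δλ=3.4100121 rad; a=sin²(Δφ/2)+cosφ1·cosφ2·sin²(Δλ/2)=0.9704163424; c=2·atan2(√a, √(1-a))=2.795875539; dist=6371·c=17812.523 ≈ 17812.5 km; running total=17812.5 km
Leg 1 bearing: y=sinΔλ·cosφ2=-0.14484406, x=cosφ1·sinφ2-sinφ1·cosφ2·cosΔλ=-0.30635609; θ=atan2(y, x)=-154.6954° <0 so +360° → 205.3046° ≈ 205.3°
Leg 2: φ1=-0.9930313, φ2=-1.1620228, Δφ=-0.1689915, Δλ=0.3323892 rad; a=sin²(Δφ/2)+cosφ1·cosφ2·sin²(Δλ/2)=0.0130636462; c=2·atan2(√a, √(1-a))=0.229093276; dist=6371·c=1459.553 ≈ 1459.6 km; running total=19272.1 km
Leg 2 bearing: y=sinΔλ·cosφ2=0.12970007, x=cosφ1·sinφ2-sinφ1·cosφ2·cosΔλ=-0.18641310; θ=atan2(y, x)=145.1711° ≈ 145.2°
Leg 3: φ1=-1.1620228, φ2=1.2081954, Δφ=2.3702182, Δλ=-3.6784839 rad; a=sin²(Δφ/2)+cosφ1·cosφ2·sin²(Δλ/2)=0.9895486354; c=2·atan2(√a, √(1-a))=2.936770982; dist=6371·c=18710.168 ≈ 18710.2 km; running total=37982.3 km
Leg 3 bearing: y=sinΔλ·cosφ2=0.18142105, x=cosφ1·sinφ2-sinφ1·cosφ2·cosΔλ=0.09195073; θ=atan2(y, x)=63.1225° ≈ 63.1°
Leg 4: φ1=1.2081954, φ2=1.1825094, Δφ=-0.0256860, Δλ=2.3695166 rad; a=sin²(Δφ/2)+cosφ1·cosφ2·sin²(Δλ/2)=0.1154197728; c=2·atan2(√a, √(1-a))=0.693269944; dist=6371·c=4416.823 ≈ 4416.8 km; running total=42399.1 km
Leg 4 bearing: y=sinΔλ·cosφ2=0.26412287, x=cosφ1·sinφ2-sinφ1·cosφ2·cosΔλ=0.58192036; θ=atan2(y, x)=24.4124° ≈ 24.4°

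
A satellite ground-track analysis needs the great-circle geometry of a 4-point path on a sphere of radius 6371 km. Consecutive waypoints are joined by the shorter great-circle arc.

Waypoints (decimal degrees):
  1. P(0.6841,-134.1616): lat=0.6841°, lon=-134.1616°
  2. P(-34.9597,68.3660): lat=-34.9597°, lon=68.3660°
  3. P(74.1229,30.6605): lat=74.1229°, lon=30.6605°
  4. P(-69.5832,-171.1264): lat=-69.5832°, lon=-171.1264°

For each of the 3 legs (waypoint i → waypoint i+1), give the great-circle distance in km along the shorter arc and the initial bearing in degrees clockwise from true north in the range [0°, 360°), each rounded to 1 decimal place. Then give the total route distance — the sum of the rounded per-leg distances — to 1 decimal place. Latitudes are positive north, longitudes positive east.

Leg 1: dist=15545.2 km, bearing=209.1°
Leg 2: dist=12448.0 km, bearing=349.6°
Leg 3: dist=19115.4 km, bearing=66.9°
Total: 47108.6 km

Leg 1: φ1=0.0119398, φ2=-0.6101619, Δφ=-0.6221017, Δλ=3.5347734 rad; a=sin²(Δφ/2)+cosφ1·cosφ2·sin²(Δλ/2)=0.8819032814; c=2·atan2(√a, √(1-a))=2.439986615; dist=6371·c=15545.155 ≈ 15545.2 km; running total=15545.2 km
Leg 1 bearing: y=sinΔλ·cosφ2=-0.31399493, x=cosφ1·sinφ2-sinφ1·cosφ2·cosΔλ=-0.56392085; θ=atan2(y, x)=-150.8906° <0 so +360° → 209.1094° ≈ 209.1°
Leg 2: φ1=-0.6101619, φ2=1.2936887, Δφ=1.9038505, Δλ=-0.6580851 rad; a=sin²(Δφ/2)+cosφ1·cosφ2·sin²(Δλ/2)=0.6868768908; c=2·atan2(√a, √(1-a))=1.953849146; dist=6371·c=12447.973 ≈ 12448.0 km; running total=27993.2 km
Leg 2 bearing: y=sinΔλ·cosφ2=-0.16731917, x=cosφ1·sinφ2-sinφ1·cosφ2·cosΔλ=0.91231157; θ=atan2(y, x)=-10.3926° <0 so +360° → 349.6074° ≈ 349.6°
Leg 3: φ1=1.2936887, φ2=-1.2144559, Δφ=-2.5081446, Δλ=-3.5218458 rad; a=sin²(Δφ/2)+cosφ1·cosφ2·sin²(Δλ/2)=0.9950229127; c=2·atan2(√a, √(1-a))=3.000378399; dist=6371·c=19115.411 ≈ 19115.4 km; running total=47108.6 km
Leg 3 bearing: y=sinΔλ·cosφ2=0.12947644, x=cosφ1·sinφ2-sinφ1·cosφ2·cosΔλ=0.05518255; θ=atan2(y, x)=66.9164° ≈ 66.9°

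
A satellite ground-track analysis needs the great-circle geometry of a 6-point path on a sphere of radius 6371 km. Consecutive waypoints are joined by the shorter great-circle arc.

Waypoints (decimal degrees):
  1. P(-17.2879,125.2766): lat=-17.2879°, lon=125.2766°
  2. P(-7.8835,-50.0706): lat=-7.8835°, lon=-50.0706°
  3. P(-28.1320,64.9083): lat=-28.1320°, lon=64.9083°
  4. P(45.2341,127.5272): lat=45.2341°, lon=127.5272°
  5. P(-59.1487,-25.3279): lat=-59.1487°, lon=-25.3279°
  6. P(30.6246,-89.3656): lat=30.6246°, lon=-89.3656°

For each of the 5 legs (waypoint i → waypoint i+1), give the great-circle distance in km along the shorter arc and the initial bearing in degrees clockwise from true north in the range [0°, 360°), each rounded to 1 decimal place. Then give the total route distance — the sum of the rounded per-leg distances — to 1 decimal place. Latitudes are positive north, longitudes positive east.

Leg 1: dist=17169.8 km, bearing=190.7°
Leg 2: dist=11976.9 km, bearing=122.9°
Leg 3: dist=10320.8 km, bearing=38.8°
Leg 4: dist=17632.4 km, bearing=219.8°
Leg 5: dist=11578.9 km, bearing=307.1°
Total: 68678.8 km

Leg 1: φ1=-0.3017308, φ2=-0.1375930, Δφ=0.1641377, Δλ=-3.0603860 rad; a=sin²(Δφ/2)+cosφ1·cosφ2·sin²(Δλ/2)=0.9509613188; c=2·atan2(√a, √(1-a))=2.694996960; dist=6371·c=17169.826 ≈ 17169.8 km; running total=17169.8 km
Leg 1 bearing: y=sinΔλ·cosφ2=-0.08035081, x=cosφ1·sinφ2-sinφ1·cosφ2·cosΔλ=-0.42435752; θ=atan2(y, x)=-169.2781° <0 so +360° → 190.7219° ≈ 190.7°
Leg 2: φ1=-0.1375930, φ2=-0.4909960, Δφ=-0.3534030, Δλ=2.0067604 rad; a=sin²(Δφ/2)+cosφ1·cosφ2·sin²(Δλ/2)=0.6521032925; c=2·atan2(√a, √(1-a))=1.879901756; dist=6371·c=11976.854 ≈ 11976.9 km; running total=29146.7 km
Leg 2 bearing: y=sinΔλ·cosφ2=0.79937710, x=cosφ1·sinφ2-sinφ1·cosφ2·cosΔλ=-0.51812605; θ=atan2(y, x)=122.9498° ≈ 122.9°
Leg 3: φ1=-0.4909960, φ2=0.7894840, Δφ=1.2804800, Δλ=1.0929060 rad; a=sin²(Δφ/2)+cosφ1·cosφ2·sin²(Δλ/2)=0.5245763173; c=2·atan2(√a, √(1-a))=1.619968775; dist=6371·c=10320.821 ≈ 10320.8 km; running total=39467.5 km
Leg 3 bearing: y=sinΔλ·cosφ2=0.62531692, x=cosφ1·sinφ2-sinφ1·cosφ2·cosΔλ=0.77882140; θ=atan2(y, x)=38.7610° ≈ 38.8°
Leg 4: φ1=0.7894840, φ2=-1.0323396, Δφ=-1.8218235, Δλ=-2.6678248 rad; a=sin²(Δφ/2)+cosφ1·cosφ2·sin²(Δλ/2)=0.9654394905; c=2·atan2(√a, √(1-a))=2.767607850; dist=6371·c=17632.430 ≈ 17632.4 km; running total=57099.9 km
Leg 4 bearing: y=sinΔλ·cosφ2=-0.23396645, x=cosφ1·sinφ2-sinφ1·cosφ2·cosΔλ=-0.28057802; θ=atan2(y, x)=-140.1762° <0 so +360° → 219.8238° ≈ 219.8°
Leg 5: φ1=-1.0323396, φ2=0.5345001, Δφ=1.5668397, Δλ=-1.1176687 rad; a=sin²(Δφ/2)+cosφ1·cosφ2·sin²(Δλ/2)=0.6220717959; c=2·atan2(√a, √(1-a))=1.817432788; dist=6371·c=11578.864 ≈ 11578.9 km; running total=68678.8 km
Leg 5 bearing: y=sinΔλ·cosφ2=-0.77368134, x=cosφ1·sinφ2-sinφ1·cosφ2·cosΔλ=0.58464612; θ=atan2(y, x)=-52.9228° <0 so +360° → 307.0772° ≈ 307.1°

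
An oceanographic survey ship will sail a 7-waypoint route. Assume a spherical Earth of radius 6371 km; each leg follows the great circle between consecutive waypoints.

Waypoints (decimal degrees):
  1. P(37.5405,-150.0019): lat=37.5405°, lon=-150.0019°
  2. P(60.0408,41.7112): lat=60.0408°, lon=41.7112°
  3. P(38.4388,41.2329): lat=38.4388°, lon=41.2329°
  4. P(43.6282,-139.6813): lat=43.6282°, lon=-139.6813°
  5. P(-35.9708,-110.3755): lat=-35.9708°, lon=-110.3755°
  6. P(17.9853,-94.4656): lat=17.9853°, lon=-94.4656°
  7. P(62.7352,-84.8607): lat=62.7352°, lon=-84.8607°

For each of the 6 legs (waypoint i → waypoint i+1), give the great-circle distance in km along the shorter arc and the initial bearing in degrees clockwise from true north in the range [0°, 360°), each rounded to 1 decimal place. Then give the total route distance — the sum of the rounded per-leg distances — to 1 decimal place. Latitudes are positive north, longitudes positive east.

Leg 1: φ1=0.6552053, φ2=1.0479096, Δφ=0.3927043, Δλ=3.3460248 rad; a=sin²(Δφ/2)+cosφ1·cosφ2·sin²(Δλ/2)=0.4299107825; c=2·atan2(√a, √(1-a))=1.430154700; dist=6371·c=9111.516 ≈ 9111.5 km; running total=9111.5 km
Leg 1 bearing: y=sinΔλ·cosφ2=-0.10138037, x=cosφ1·sinφ2-sinφ1·cosφ2·cosΔλ=0.98492235; θ=atan2(y, x)=-5.8769° <0 so +360° → 354.1231° ≈ 354.1°
Leg 2: φ1=1.0479096, φ2=0.6708836, Δφ=-0.3770260, Δλ=-0.0083479 rad; a=sin²(Δφ/2)+cosφ1·cosφ2·sin²(Δλ/2)=0.0351249969; c=2·atan2(√a, √(1-a))=0.377063043; dist=6371·c=2402.269 ≈ 2402.3 km; running total=11513.8 km
Leg 2 bearing: y=sinΔλ·cosφ2=-0.00653861, x=cosφ1·sinφ2-sinφ1·cosφ2·cosΔλ=-0.36813336; θ=atan2(y, x)=-178.9824° <0 so +360° → 181.0176° ≈ 181.0°
Leg 3: φ1=0.6708836, φ2=0.7614557, Δφ=0.0905721, Δλ=-3.1575485 rad; a=sin²(Δφ/2)+cosφ1·cosφ2·sin²(Δλ/2)=0.5689714235; c=2·atan2(√a, √(1-a))=1.709180431; dist=6371·c=10889.189 ≈ 10889.2 km; running total=22403.0 km
Leg 3 bearing: y=sinΔλ·cosφ2=0.01154883, x=cosφ1·sinφ2-sinφ1·cosφ2·cosΔλ=0.99037286; θ=atan2(y, x)=0.6681° ≈ 0.7°
Leg 4: φ1=0.7614557, φ2=-0.6278089, Δφ=-1.3892646, Δλ=0.5114827 rad; a=sin²(Δφ/2)+cosφ1·cosφ2·sin²(Δλ/2)=0.4472178691; c=2·atan2(√a, √(1-a))=1.465035010; dist=6371·c=9333.738 ≈ 9333.7 km; running total=31736.7 km
Leg 4 bearing: y=sinΔλ·cosφ2=0.39613671, x=cosφ1·sinφ2-sinφ1·cosφ2·cosΔλ=-0.91210301; θ=atan2(y, x)=156.5241° ≈ 156.5°
Leg 5: φ1=-0.6278089, φ2=0.3139027, Δφ=0.9417116, Δλ=0.2776801 rad; a=sin²(Δφ/2)+cosφ1·cosφ2·sin²(Δλ/2)=0.2205409433; c=2·atan2(√a, √(1-a))=0.977715801; dist=6371·c=6229.027 ≈ 6229.0 km; running total=37965.7 km
Leg 5 bearing: y=sinΔλ·cosφ2=0.26073046, x=cosφ1·sinφ2-sinφ1·cosφ2·cosΔλ=0.78716591; θ=atan2(y, x)=18.3263° ≈ 18.3°
Leg 6: φ1=0.3139027, φ2=1.0949358, Δφ=0.7810331, Δλ=0.1676371 rad; a=sin²(Δφ/2)+cosφ1·cosφ2·sin²(Δλ/2)=0.1479606998; c=2·atan2(√a, √(1-a))=0.789671540; dist=6371·c=5030.997 ≈ 5031.0 km; running total=42996.7 km
Leg 6 bearing: y=sinΔλ·cosφ2=0.07643598, x=cosφ1·sinφ2-sinφ1·cosφ2·cosΔλ=0.70599636; θ=atan2(y, x)=6.1792° ≈ 6.2°

Leg 1: dist=9111.5 km, bearing=354.1°
Leg 2: dist=2402.3 km, bearing=181.0°
Leg 3: dist=10889.2 km, bearing=0.7°
Leg 4: dist=9333.7 km, bearing=156.5°
Leg 5: dist=6229.0 km, bearing=18.3°
Leg 6: dist=5031.0 km, bearing=6.2°
Total: 42996.7 km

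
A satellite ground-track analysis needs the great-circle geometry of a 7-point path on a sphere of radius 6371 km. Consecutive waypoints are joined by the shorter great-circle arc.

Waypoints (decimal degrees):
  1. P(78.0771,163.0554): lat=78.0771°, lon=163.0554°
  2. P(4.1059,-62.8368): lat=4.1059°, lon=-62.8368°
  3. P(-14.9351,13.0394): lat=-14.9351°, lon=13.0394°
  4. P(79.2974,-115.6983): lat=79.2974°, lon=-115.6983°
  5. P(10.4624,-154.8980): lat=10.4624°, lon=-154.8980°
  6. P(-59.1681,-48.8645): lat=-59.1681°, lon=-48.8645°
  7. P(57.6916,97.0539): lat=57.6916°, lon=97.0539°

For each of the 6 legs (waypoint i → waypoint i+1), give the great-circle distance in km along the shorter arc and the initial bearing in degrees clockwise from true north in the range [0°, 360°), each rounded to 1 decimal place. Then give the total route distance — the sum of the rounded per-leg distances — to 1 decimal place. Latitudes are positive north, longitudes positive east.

Leg 1: φ1=1.3627025, φ2=0.0716615, Δφ=-1.2910410, Δλ=-3.9425626 rad; a=sin²(Δφ/2)+cosφ1·cosφ2·sin²(Δλ/2)=0.5366839685; c=2·atan2(√a, √(1-a))=1.644230245; dist=6371·c=10475.391 ≈ 10475.4 km; running total=10475.4 km
Leg 1 bearing: y=sinΔλ·cosφ2=0.71618866, x=cosφ1·sinφ2-sinφ1·cosφ2·cosΔλ=0.69403958; θ=atan2(y, x)=45.8998° ≈ 45.9°
Leg 2: φ1=0.0716615, φ2=-0.2606667, Δφ=-0.3323281, Δλ=1.3242895 rad; a=sin²(Δφ/2)+cosφ1·cosφ2·sin²(Δλ/2)=0.3916418617; c=2·atan2(√a, √(1-a))=1.352346781; dist=6371·c=8615.801 ≈ 8615.8 km; running total=19091.2 km
Leg 2 bearing: y=sinΔλ·cosφ2=0.93701031, x=cosφ1·sinφ2-sinφ1·cosφ2·cosΔλ=-0.27394478; θ=atan2(y, x)=106.2968° ≈ 106.3°
Leg 3: φ1=-0.2606667, φ2=1.3840007, Δφ=1.6446674, Δλ=-2.2468967 rad; a=sin²(Δφ/2)+cosφ1·cosφ2·sin²(Δλ/2)=0.6827628102; c=2·atan2(√a, √(1-a))=1.944993764; dist=6371·c=12391.555 ≈ 12391.6 km; running total=31482.8 km
Leg 3 bearing: y=sinΔλ·cosφ2=-0.14485824, x=cosφ1·sinφ2-sinφ1·cosφ2·cosΔλ=0.91946023; θ=atan2(y, x)=-8.9532° <0 so +360° → 351.0468° ≈ 351.0°
Leg 4: φ1=1.3840007, φ2=0.1826033, Δφ=-1.2013974, Δλ=-0.6841638 rad; a=sin²(Δφ/2)+cosφ1·cosφ2·sin²(Δλ/2)=0.3400224351; c=2·atan2(√a, √(1-a))=1.245114200; dist=6371·c=7932.623 ≈ 7932.6 km; running total=39415.4 km
Leg 4 bearing: y=sinΔλ·cosφ2=-0.62151737, x=cosφ1·sinφ2-sinφ1·cosφ2·cosΔλ=-0.71508382; θ=atan2(y, x)=-139.0044° <0 so +360° → 220.9956° ≈ 221.0°
Leg 5: φ1=0.1826033, φ2=-1.0326782, Δφ=-1.2152815, Δλ=1.8506337 rad; a=sin²(Δφ/2)+cosφ1·cosφ2·sin²(Δλ/2)=0.6475657005; c=2·atan2(√a, √(1-a))=1.870389369; dist=6371·c=11916.251 ≈ 11916.3 km; running total=51331.7 km
Leg 5 bearing: y=sinΔλ·cosφ2=0.49258414, x=cosφ1·sinφ2-sinφ1·cosφ2·cosΔλ=-0.81869306; θ=atan2(y, x)=148.9659° ≈ 149.0°
Leg 6: φ1=-1.0326782, φ2=1.0069084, Δφ=2.0395865, Δλ=2.5467565 rad; a=sin²(Δφ/2)+cosφ1·cosφ2·sin²(Δλ/2)=0.9763088988; c=2·atan2(√a, √(1-a))=2.832525727; dist=6371·c=18046.021 ≈ 18046.0 km; running total=69377.7 km
Leg 6 bearing: y=sinΔλ·cosφ2=0.29950609, x=cosφ1·sinφ2-sinφ1·cosφ2·cosΔλ=0.05306066; θ=atan2(y, x)=79.9537° ≈ 80.0°

Leg 1: dist=10475.4 km, bearing=45.9°
Leg 2: dist=8615.8 km, bearing=106.3°
Leg 3: dist=12391.6 km, bearing=351.0°
Leg 4: dist=7932.6 km, bearing=221.0°
Leg 5: dist=11916.3 km, bearing=149.0°
Leg 6: dist=18046.0 km, bearing=80.0°
Total: 69377.7 km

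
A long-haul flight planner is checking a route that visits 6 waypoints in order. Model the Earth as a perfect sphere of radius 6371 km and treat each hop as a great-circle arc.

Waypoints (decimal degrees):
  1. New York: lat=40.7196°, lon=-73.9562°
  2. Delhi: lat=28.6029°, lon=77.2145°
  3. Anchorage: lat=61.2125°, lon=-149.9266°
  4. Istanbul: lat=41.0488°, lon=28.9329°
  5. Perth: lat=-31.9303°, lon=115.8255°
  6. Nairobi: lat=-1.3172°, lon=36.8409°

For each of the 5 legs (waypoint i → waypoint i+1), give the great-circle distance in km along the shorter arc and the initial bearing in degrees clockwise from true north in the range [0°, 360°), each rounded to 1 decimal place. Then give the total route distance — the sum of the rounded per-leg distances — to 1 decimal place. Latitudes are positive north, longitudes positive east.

Leg 1: φ1=0.7106911, φ2=0.4992148, Δφ=-0.2114763, Δλ=2.6384264 rad; a=sin²(Δφ/2)+cosφ1·cosφ2·sin²(Δλ/2)=0.6353180485; c=2·atan2(√a, √(1-a))=1.844850052; dist=6371·c=11753.540 ≈ 11753.5 km; running total=11753.5 km
Leg 1 bearing: y=sinΔλ·cosφ2=0.42335323, x=cosφ1·sinφ2-sinφ1·cosφ2·cosΔλ=0.86459710; θ=atan2(y, x)=26.0889° ≈ 26.1°
Leg 2: φ1=0.4992148, φ2=1.0683597, Δφ=0.5691449, Δλ=-3.9643601 rad; a=sin²(Δφ/2)+cosφ1·cosφ2·sin²(Δλ/2)=0.4340054857; c=2·atan2(√a, √(1-a))=1.438421030; dist=6371·c=9164.180 ≈ 9164.2 km; running total=20917.7 km
Leg 2 bearing: y=sinΔλ·cosφ2=0.35300023, x=cosφ1·sinφ2-sinφ1·cosφ2·cosΔλ=0.92626656; θ=atan2(y, x)=20.8618° ≈ 20.9°
Leg 3: φ1=1.0683597, φ2=0.7164367, Δφ=-0.3519230, Δλ=3.1216872 rad; a=sin²(Δφ/2)+cosφ1·cosφ2·sin²(Δλ/2)=0.3937788267; c=2·atan2(√a, √(1-a))=1.356722644; dist=6371·c=8643.680 ≈ 8643.7 km; running total=29561.4 km
Leg 3 bearing: y=sinΔλ·cosφ2=0.01501074, x=cosφ1·sinφ2-sinφ1·cosφ2·cosΔλ=0.97705830; θ=atan2(y, x)=0.8802° ≈ 0.9°
Leg 4: φ1=0.7164367, φ2=-0.5572889, Δφ=-1.2737256, Δλ=1.5165620 rad; a=sin²(Δφ/2)+cosφ1·cosφ2·sin²(Δλ/2)=0.6563129255; c=2·atan2(√a, √(1-a))=1.888752520; dist=6371·c=12033.242 ≈ 12033.2 km; running total=41594.6 km
Leg 4 bearing: y=sinΔλ·cosφ2=0.84744426, x=cosφ1·sinφ2-sinφ1·cosφ2·cosΔλ=-0.42907261; θ=atan2(y, x)=116.8537° ≈ 116.9°
Leg 5: φ1=-0.5572889, φ2=-0.0229895, Δφ=0.5342994, Δλ=-1.3785413 rad; a=sin²(Δφ/2)+cosφ1·cosφ2·sin²(Δλ/2)=0.4128615383; c=2·atan2(√a, √(1-a))=1.395624920; dist=6371·c=8891.526 ≈ 8891.5 km; running total=50486.1 km
Leg 5 bearing: y=sinΔλ·cosφ2=-0.98131648, x=cosφ1·sinφ2-sinφ1·cosφ2·cosΔλ=0.08152001; θ=atan2(y, x)=-85.2512° <0 so +360° → 274.7488° ≈ 274.7°

Leg 1: dist=11753.5 km, bearing=26.1°
Leg 2: dist=9164.2 km, bearing=20.9°
Leg 3: dist=8643.7 km, bearing=0.9°
Leg 4: dist=12033.2 km, bearing=116.9°
Leg 5: dist=8891.5 km, bearing=274.7°
Total: 50486.1 km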